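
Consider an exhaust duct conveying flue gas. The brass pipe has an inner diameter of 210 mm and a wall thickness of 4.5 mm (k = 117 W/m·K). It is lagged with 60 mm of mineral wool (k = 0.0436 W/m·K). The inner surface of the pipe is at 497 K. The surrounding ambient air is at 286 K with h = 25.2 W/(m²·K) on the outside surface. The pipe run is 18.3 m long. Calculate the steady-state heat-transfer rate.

Q ≈ 2370 W

Per-layer cylindrical resistances, series-summed:
R_brass pipe wall = ln(109.5/105)/(2π×117×18.3) = 3.119×10^-6 K/W
R_mineral wool = ln(169.5/109.5)/(2π×0.0436×18.3) = 0.08716 K/W
R_outer film = 1/(h_o·2πr_oL) = 1/(25.2×2π×0.1695×18.3) = 0.002036 K/W
R_total = 0.08919 K/W
Q = ΔT/R_total = 211/0.08919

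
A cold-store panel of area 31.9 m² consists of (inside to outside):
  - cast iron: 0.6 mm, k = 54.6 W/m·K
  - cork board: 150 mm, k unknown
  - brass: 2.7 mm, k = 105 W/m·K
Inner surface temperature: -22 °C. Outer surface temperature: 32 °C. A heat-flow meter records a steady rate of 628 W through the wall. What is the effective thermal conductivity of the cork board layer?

k ≈ 0.0547 W/(m·K)

Model the wall as resistances in series:
R_cast iron = L/(kA) = 0.0006/(54.6×31.9) = 3.445×10^-7 K/W
R_brass = L/(kA) = 0.0027/(105×31.9) = 8.061×10^-7 K/W
Sum of known resistances R_other = 1.151×10^-6 K/W
Total R = ΔT/Q = 54/628 = 0.08599 K/W
R_cork board = R_total − R_other = 0.08599 K/W
k = L/(R·A) = 0.15/(0.08599×31.9)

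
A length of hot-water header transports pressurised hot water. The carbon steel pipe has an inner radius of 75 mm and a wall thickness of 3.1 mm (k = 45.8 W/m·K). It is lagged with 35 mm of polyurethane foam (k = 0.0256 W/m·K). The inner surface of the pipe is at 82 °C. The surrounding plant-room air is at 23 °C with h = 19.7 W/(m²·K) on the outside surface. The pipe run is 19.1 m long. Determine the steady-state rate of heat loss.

Cylindrical conduction, so R = ln(r₂/r₁)/(2πkL) per layer, in series:
R_carbon steel pipe wall = ln(78.1/75)/(2π×45.8×19.1) = 7.369×10^-6 K/W
R_polyurethane foam = ln(113.1/78.1)/(2π×0.0256×19.1) = 0.1205 K/W
R_outer film = 1/(h_o·2πr_oL) = 1/(19.7×2π×0.1131×19.1) = 0.00374 K/W
R_total = 0.1243 K/W
Q = ΔT/R_total = 59/0.1243

Q ≈ 475 W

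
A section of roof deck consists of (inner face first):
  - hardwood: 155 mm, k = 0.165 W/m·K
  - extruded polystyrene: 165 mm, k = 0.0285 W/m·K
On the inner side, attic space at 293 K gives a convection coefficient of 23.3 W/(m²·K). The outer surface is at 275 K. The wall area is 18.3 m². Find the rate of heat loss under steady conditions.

Thermal resistances in series:
R_inner film = 1/(h_i·A) = 1/(23.3×18.3) = 0.002345 K/W
R_hardwood = L/(kA) = 0.155/(0.165×18.3) = 0.05133 K/W
R_extruded polystyrene = L/(kA) = 0.165/(0.0285×18.3) = 0.3164 K/W
R_total = 0.37 K/W
Q = ΔT / R_total = 18 / 0.37

Q ≈ 48.6 W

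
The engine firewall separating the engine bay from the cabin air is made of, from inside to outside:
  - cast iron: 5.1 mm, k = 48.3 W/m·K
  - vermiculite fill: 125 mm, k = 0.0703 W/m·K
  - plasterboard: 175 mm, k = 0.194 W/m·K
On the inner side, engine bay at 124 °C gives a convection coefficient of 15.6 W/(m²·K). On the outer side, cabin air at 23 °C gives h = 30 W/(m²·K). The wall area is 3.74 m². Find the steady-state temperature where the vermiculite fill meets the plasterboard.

Model the wall as resistances in series:
R_inner film = 1/(h_i·A) = 1/(15.6×3.74) = 0.01714 K/W
R_cast iron = L/(kA) = 0.0051/(48.3×3.74) = 2.823×10^-5 K/W
R_vermiculite fill = L/(kA) = 0.125/(0.0703×3.74) = 0.4754 K/W
R_plasterboard = L/(kA) = 0.175/(0.194×3.74) = 0.2412 K/W
R_outer film = 1/(h_o·A) = 1/(30×3.74) = 0.008913 K/W
R_total = 0.7427 K/W;  Q = ΔT/R_total = 101/0.7427 = 136 W
T_interface = T_inner − Q·ΣR(inner→interface) = 124 − 136×0.4926

T ≈ 57 °C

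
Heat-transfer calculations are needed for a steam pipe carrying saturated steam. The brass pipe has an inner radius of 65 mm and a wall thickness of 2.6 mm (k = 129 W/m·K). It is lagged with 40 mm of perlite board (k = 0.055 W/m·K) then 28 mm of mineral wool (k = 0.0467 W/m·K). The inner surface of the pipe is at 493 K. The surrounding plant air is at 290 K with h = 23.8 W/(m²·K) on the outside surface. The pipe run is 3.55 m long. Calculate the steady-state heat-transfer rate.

Per-layer cylindrical resistances, series-summed:
R_brass pipe wall = ln(67.6/65)/(2π×129×3.55) = 1.363×10^-5 K/W
R_perlite board = ln(107.6/67.6)/(2π×0.055×3.55) = 0.3789 K/W
R_mineral wool = ln(135.6/107.6)/(2π×0.0467×3.55) = 0.222 K/W
R_outer film = 1/(h_o·2πr_oL) = 1/(23.8×2π×0.1356×3.55) = 0.01389 K/W
R_total = 0.6148 K/W
Q = ΔT/R_total = 203/0.6148

Q ≈ 330 W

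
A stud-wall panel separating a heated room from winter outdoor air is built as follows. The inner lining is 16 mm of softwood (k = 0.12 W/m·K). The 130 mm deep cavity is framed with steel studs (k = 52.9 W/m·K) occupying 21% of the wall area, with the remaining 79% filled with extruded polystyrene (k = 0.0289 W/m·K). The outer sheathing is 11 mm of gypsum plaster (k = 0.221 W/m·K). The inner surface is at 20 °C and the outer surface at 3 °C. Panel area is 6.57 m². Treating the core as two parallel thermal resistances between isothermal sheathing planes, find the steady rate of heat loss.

Sheathing layers in series; stud and cavity paths in parallel between them.
R_inner = 0.016/(0.12×6.57) = 0.02029 K/W
R_stud  = 0.13/(52.9×0.21×6.57) = 0.001781 K/W
R_cav   = 0.13/(0.0289×0.79×6.57) = 0.8667 K/W
1/R_core = 1/R_stud + 1/R_cav → R_core = 0.001778 K/W
R_outer = 0.011/(0.221×6.57) = 0.007576 K/W
R_total = 0.02965 K/W
Q = ΔT/R_total = 17/0.02965

Q ≈ 573 W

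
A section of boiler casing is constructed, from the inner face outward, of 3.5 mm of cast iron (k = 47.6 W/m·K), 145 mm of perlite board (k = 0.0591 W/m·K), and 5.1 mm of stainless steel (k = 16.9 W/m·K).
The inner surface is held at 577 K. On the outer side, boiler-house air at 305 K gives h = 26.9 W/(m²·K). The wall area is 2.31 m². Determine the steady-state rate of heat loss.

Q ≈ 252 W

Model the wall as resistances in series:
R_cast iron = L/(kA) = 0.0035/(47.6×2.31) = 3.183×10^-5 K/W
R_perlite board = L/(kA) = 0.145/(0.0591×2.31) = 1.062 K/W
R_stainless steel = L/(kA) = 0.0051/(16.9×2.31) = 1.306×10^-4 K/W
R_outer film = 1/(h_o·A) = 1/(26.9×2.31) = 0.01609 K/W
R_total = 1.078 K/W
Q = ΔT / R_total = 272 / 1.078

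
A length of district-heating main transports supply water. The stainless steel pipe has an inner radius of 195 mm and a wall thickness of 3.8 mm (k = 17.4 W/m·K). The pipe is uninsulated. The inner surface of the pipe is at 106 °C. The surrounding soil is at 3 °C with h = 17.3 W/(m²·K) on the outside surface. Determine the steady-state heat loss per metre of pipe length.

Per-layer cylindrical resistances, series-summed:
R_stainless steel pipe wall = ln(198.8/195)/(2π×17.4×1) = 1.765×10^-4 K/W
R_outer film = 1/(h_o·2πr_oL) = 1/(17.3×2π×0.1988×1) = 0.04628 K/W
R_total = 0.04645 K/W
Q = ΔT/R_total = 103/0.04645

q′ ≈ 2220 W/m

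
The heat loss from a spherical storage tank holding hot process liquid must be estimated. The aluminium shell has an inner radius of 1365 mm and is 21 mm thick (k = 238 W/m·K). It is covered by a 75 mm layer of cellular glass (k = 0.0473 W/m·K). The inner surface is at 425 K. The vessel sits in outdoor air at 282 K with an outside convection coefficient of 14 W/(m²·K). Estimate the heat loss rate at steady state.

Q ≈ 2200 W

Radial (spherical) resistances in series:
R_aluminium shell = (1/1.365 − 1/1.386)/(4π×238) = 3.711×10^-6 K/W
R_cellular glass = (1/1.386 − 1/1.461)/(4π×0.0473) = 0.06231 K/W
R_outer film = 1/(h·4πr_o²) = 1/(14×4π×1.461²) = 0.002663 K/W
R_total = 0.06498 K/W
Q = ΔT/R_total = 143/0.06498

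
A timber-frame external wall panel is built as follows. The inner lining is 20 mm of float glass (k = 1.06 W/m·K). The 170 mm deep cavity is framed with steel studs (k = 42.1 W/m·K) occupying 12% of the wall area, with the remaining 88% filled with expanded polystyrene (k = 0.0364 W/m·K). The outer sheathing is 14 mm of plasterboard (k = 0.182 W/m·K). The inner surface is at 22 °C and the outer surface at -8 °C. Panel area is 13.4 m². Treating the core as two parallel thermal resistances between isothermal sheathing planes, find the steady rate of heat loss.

Sheathing layers in series; stud and cavity paths in parallel between them.
R_inner = 0.02/(1.06×13.4) = 0.001408 K/W
R_stud  = 0.17/(42.1×0.12×13.4) = 0.002511 K/W
R_cav   = 0.17/(0.0364×0.88×13.4) = 0.3961 K/W
1/R_core = 1/R_stud + 1/R_cav → R_core = 0.002495 K/W
R_outer = 0.014/(0.182×13.4) = 0.005741 K/W
R_total = 0.009644 K/W
Q = ΔT/R_total = 30/0.009644

Q ≈ 3110 W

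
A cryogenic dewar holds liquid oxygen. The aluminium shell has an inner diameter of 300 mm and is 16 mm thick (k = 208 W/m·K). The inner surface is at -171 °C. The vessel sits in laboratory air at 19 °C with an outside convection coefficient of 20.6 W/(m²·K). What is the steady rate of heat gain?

Spherical conduction: R = (1/r_in − 1/r_out)/(4πk) per layer; series-sum.
R_aluminium shell = (1/0.15 − 1/0.166)/(4π×208) = 2.458×10^-4 K/W
R_outer film = 1/(h·4πr_o²) = 1/(20.6×4π×0.166²) = 0.1402 K/W
R_total = 0.1404 K/W
Q = ΔT/R_total = 190/0.1404

Q ≈ 1350 W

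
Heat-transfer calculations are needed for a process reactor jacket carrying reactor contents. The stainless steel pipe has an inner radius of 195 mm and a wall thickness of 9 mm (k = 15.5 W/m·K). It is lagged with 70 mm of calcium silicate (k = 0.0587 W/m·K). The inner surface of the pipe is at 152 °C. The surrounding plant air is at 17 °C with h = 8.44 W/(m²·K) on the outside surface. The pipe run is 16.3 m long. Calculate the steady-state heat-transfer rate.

Q ≈ 2530 W

Per-layer cylindrical resistances, series-summed:
R_stainless steel pipe wall = ln(204/195)/(2π×15.5×16.3) = 2.842×10^-5 K/W
R_calcium silicate = ln(274/204)/(2π×0.0587×16.3) = 0.04907 K/W
R_outer film = 1/(h_o·2πr_oL) = 1/(8.44×2π×0.274×16.3) = 0.004222 K/W
R_total = 0.05332 K/W
Q = ΔT/R_total = 135/0.05332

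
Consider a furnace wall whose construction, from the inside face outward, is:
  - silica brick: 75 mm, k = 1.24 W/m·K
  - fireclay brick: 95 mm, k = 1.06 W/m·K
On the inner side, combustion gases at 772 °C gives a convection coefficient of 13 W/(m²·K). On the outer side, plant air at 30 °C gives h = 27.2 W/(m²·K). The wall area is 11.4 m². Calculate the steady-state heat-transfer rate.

Using the resistance-network approach (series):
R_inner film = 1/(h_i·A) = 1/(13×11.4) = 0.006748 K/W
R_silica brick = L/(kA) = 0.075/(1.24×11.4) = 0.005306 K/W
R_fireclay brick = L/(kA) = 0.095/(1.06×11.4) = 0.007862 K/W
R_outer film = 1/(h_o·A) = 1/(27.2×11.4) = 0.003225 K/W
R_total = 0.02314 K/W
Q = ΔT / R_total = 742 / 0.02314

Q ≈ 32100 W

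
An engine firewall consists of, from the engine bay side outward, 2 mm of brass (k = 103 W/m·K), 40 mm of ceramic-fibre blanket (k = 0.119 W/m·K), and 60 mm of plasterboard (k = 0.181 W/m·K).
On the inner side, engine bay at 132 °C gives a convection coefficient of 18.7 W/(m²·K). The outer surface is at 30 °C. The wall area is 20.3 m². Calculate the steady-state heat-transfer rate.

Thermal resistances in series:
R_inner film = 1/(h_i·A) = 1/(18.7×20.3) = 0.002634 K/W
R_brass = L/(kA) = 0.002/(103×20.3) = 9.565×10^-7 K/W
R_ceramic-fibre blanket = L/(kA) = 0.04/(0.119×20.3) = 0.01656 K/W
R_plasterboard = L/(kA) = 0.06/(0.181×20.3) = 0.01633 K/W
R_total = 0.03552 K/W
Q = ΔT / R_total = 102 / 0.03552

Q ≈ 2870 W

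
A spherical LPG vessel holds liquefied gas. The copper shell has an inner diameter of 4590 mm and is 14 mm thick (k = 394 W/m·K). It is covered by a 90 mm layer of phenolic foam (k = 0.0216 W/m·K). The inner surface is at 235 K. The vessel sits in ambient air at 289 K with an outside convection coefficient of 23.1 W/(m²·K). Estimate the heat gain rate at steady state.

Radial (spherical) resistances in series:
R_copper shell = (1/2.295 − 1/2.309)/(4π×394) = 5.336×10^-7 K/W
R_phenolic foam = (1/2.309 − 1/2.399)/(4π×0.0216) = 0.05986 K/W
R_outer film = 1/(h·4πr_o²) = 1/(23.1×4π×2.399²) = 5.986×10^-4 K/W
R_total = 0.06046 K/W
Q = ΔT/R_total = 54/0.06046

Q ≈ 893 W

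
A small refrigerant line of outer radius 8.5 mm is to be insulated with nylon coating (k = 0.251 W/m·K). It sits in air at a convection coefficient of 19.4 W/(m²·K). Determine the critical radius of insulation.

r_cr ≈ 12.9 mm

For a cylinder r_cr = k/h = 0.251/19.4
r_cr = 12.9 mm; since the bare radius (8.5 mm) is below r_cr, adding a thin layer of insulation will *increase* heat loss.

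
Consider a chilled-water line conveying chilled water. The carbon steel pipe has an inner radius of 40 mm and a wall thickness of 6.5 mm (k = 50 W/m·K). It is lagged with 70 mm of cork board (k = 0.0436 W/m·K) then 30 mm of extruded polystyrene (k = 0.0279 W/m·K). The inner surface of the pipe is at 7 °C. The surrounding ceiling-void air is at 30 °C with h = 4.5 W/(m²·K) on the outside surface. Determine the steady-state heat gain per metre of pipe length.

q′ ≈ 4.69 W/m

Radial resistances (cylindrical: R_cond = ln(r_o/r_i)/(2πkL), R_conv = 1/(h·2πrL)):
R_carbon steel pipe wall = ln(46.5/40)/(2π×50×1) = 4.793×10^-4 K/W
R_cork board = ln(116.5/46.5)/(2π×0.0436×1) = 3.353 K/W
R_extruded polystyrene = ln(146.5/116.5)/(2π×0.0279×1) = 1.307 K/W
R_outer film = 1/(h_o·2πr_oL) = 1/(4.5×2π×0.1465×1) = 0.2414 K/W
R_total = 4.902 K/W
Q = ΔT/R_total = 23/4.902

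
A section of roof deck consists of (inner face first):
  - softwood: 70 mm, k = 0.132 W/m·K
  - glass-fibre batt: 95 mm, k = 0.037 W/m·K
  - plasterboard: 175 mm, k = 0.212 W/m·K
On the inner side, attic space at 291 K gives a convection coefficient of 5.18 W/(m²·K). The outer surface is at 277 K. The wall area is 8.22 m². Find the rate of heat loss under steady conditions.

Treating each layer as a thermal resistance in series:
R_inner film = 1/(h_i·A) = 1/(5.18×8.22) = 0.02349 K/W
R_softwood = L/(kA) = 0.07/(0.132×8.22) = 0.06451 K/W
R_glass-fibre batt = L/(kA) = 0.095/(0.037×8.22) = 0.3124 K/W
R_plasterboard = L/(kA) = 0.175/(0.212×8.22) = 0.1004 K/W
R_total = 0.5008 K/W
Q = ΔT / R_total = 14 / 0.5008

Q ≈ 28 W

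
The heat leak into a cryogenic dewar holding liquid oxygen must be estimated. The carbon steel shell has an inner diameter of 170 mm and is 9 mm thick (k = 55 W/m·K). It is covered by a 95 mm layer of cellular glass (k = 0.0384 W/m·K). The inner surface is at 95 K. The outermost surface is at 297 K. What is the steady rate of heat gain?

For a spherical shell R = (1/r₁ − 1/r₂)/(4πk); film R = 1/(h·4πr²). In series:
R_carbon steel shell = (1/0.085 − 1/0.094)/(4π×55) = 0.00163 K/W
R_cellular glass = (1/0.094 − 1/0.189)/(4π×0.0384) = 11.08 K/W
R_total = 11.08 K/W
Q = ΔT/R_total = 202/11.08

Q ≈ 18.2 W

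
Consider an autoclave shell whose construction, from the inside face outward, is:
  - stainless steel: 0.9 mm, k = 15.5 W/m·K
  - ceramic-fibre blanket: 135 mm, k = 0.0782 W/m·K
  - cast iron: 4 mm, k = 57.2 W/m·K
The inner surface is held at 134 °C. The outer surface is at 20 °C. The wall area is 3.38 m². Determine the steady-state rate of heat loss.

Using the resistance-network approach (series):
R_stainless steel = L/(kA) = 0.0009/(15.5×3.38) = 1.718×10^-5 K/W
R_ceramic-fibre blanket = L/(kA) = 0.135/(0.0782×3.38) = 0.5108 K/W
R_cast iron = L/(kA) = 0.004/(57.2×3.38) = 2.069×10^-5 K/W
R_total = 0.5108 K/W
Q = ΔT / R_total = 114 / 0.5108

Q ≈ 223 W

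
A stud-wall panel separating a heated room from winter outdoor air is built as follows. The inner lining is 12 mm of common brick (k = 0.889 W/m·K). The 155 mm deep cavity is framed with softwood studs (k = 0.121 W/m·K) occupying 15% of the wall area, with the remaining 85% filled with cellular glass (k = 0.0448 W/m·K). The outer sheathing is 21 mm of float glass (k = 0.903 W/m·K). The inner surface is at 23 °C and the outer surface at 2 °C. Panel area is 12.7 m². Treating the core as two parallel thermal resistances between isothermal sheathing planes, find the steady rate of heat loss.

Sheathing layers in series; stud and cavity paths in parallel between them.
R_inner = 0.012/(0.889×12.7) = 0.001063 K/W
R_stud  = 0.155/(0.121×0.15×12.7) = 0.6724 K/W
R_cav   = 0.155/(0.0448×0.85×12.7) = 0.3205 K/W
1/R_core = 1/R_stud + 1/R_cav → R_core = 0.2171 K/W
R_outer = 0.021/(0.903×12.7) = 0.001831 K/W
R_total = 0.2199 K/W
Q = ΔT/R_total = 21/0.2199

Q ≈ 95.5 W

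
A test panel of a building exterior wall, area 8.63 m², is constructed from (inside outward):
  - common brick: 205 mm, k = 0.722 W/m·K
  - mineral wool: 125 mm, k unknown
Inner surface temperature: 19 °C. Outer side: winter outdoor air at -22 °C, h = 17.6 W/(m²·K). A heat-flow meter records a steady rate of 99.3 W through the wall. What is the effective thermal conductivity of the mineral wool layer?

Treating each layer as a thermal resistance in series:
R_common brick = L/(kA) = 0.205/(0.722×8.63) = 0.0329 K/W
R_outer film = 1/(h_o·A) = 1/(17.6×8.63) = 0.006584 K/W
Sum of known resistances R_other = 0.03948 K/W
Total R = ΔT/Q = 41/99.3 = 0.4129 K/W
R_mineral wool = R_total − R_other = 0.3734 K/W
k = L/(R·A) = 0.125/(0.3734×8.63)

k ≈ 0.0388 W/(m·K)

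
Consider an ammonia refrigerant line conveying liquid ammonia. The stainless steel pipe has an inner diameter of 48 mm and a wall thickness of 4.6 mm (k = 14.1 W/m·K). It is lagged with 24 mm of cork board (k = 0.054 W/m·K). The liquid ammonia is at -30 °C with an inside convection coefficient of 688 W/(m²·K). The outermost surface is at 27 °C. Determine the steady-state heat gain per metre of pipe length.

Treating each annulus and film as a series resistance:
R_inner film = 1/(h_i·2πr₁L) = 1/(688×2π×0.024×1) = 0.009639 K/W
R_stainless steel pipe wall = ln(28.6/24)/(2π×14.1×1) = 0.001979 K/W
R_cork board = ln(52.6/28.6)/(2π×0.054×1) = 1.796 K/W
R_total = 1.807 K/W
Q = ΔT/R_total = 57/1.807

q′ ≈ 31.5 W/m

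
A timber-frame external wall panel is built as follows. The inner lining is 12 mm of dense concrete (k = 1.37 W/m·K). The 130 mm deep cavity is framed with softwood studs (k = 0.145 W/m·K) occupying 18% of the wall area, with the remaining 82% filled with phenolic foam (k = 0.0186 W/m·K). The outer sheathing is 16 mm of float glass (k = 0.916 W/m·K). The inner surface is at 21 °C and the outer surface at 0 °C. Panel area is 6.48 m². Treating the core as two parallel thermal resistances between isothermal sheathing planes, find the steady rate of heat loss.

Sheathing layers in series; stud and cavity paths in parallel between them.
R_inner = 0.012/(1.37×6.48) = 0.001352 K/W
R_stud  = 0.13/(0.145×0.18×6.48) = 0.7686 K/W
R_cav   = 0.13/(0.0186×0.82×6.48) = 1.315 K/W
1/R_core = 1/R_stud + 1/R_cav → R_core = 0.4851 K/W
R_outer = 0.016/(0.916×6.48) = 0.002696 K/W
R_total = 0.4892 K/W
Q = ΔT/R_total = 21/0.4892

Q ≈ 42.9 W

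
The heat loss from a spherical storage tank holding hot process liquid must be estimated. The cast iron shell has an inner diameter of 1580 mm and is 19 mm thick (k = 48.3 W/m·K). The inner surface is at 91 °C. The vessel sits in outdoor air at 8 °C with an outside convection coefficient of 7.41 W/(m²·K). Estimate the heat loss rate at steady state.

For a spherical shell R = (1/r₁ − 1/r₂)/(4πk); film R = 1/(h·4πr²). In series:
R_cast iron shell = (1/0.79 − 1/0.809)/(4π×48.3) = 4.898×10^-5 K/W
R_outer film = 1/(h·4πr_o²) = 1/(7.41×4π×0.809²) = 0.01641 K/W
R_total = 0.01646 K/W
Q = ΔT/R_total = 83/0.01646

Q ≈ 5040 W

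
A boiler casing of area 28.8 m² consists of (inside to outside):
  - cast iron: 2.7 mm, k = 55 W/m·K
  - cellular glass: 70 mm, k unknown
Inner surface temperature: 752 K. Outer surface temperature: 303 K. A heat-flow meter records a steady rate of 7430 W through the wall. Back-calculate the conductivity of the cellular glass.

k ≈ 0.0402 W/(m·K)

Model the wall as resistances in series:
R_cast iron = L/(kA) = 0.0027/(55×28.8) = 1.705×10^-6 K/W
Sum of known resistances R_other = 1.705×10^-6 K/W
Total R = ΔT/Q = 449/7430 = 0.06043 K/W
R_cellular glass = R_total − R_other = 0.06043 K/W
k = L/(R·A) = 0.07/(0.06043×28.8)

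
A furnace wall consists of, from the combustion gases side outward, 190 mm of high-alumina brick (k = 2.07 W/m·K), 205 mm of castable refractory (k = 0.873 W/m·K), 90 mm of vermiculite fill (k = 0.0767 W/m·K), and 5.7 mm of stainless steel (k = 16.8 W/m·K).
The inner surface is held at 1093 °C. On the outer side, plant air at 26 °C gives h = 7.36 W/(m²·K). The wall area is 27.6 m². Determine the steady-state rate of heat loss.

Treating each layer as a thermal resistance in series:
R_high-alumina brick = L/(kA) = 0.19/(2.07×27.6) = 0.003326 K/W
R_castable refractory = L/(kA) = 0.205/(0.873×27.6) = 0.008508 K/W
R_vermiculite fill = L/(kA) = 0.09/(0.0767×27.6) = 0.04251 K/W
R_stainless steel = L/(kA) = 0.0057/(16.8×27.6) = 1.229×10^-5 K/W
R_outer film = 1/(h_o·A) = 1/(7.36×27.6) = 0.004923 K/W
R_total = 0.05928 K/W
Q = ΔT / R_total = 1067 / 0.05928

Q ≈ 18000 W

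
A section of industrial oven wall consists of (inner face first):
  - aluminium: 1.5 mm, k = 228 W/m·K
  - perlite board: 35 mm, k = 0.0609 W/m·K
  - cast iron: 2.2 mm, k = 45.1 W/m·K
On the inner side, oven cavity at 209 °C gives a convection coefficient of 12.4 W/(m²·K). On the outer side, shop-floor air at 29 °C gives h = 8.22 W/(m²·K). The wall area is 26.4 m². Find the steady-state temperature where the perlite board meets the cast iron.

Thermal resistances in series:
R_inner film = 1/(h_i·A) = 1/(12.4×26.4) = 0.003055 K/W
R_aluminium = L/(kA) = 0.0015/(228×26.4) = 2.492×10^-7 K/W
R_perlite board = L/(kA) = 0.035/(0.0609×26.4) = 0.02177 K/W
R_cast iron = L/(kA) = 0.0022/(45.1×26.4) = 1.848×10^-6 K/W
R_outer film = 1/(h_o·A) = 1/(8.22×26.4) = 0.004608 K/W
R_total = 0.02943 K/W;  Q = ΔT/R_total = 180/0.02943 = 6115 W
T_interface = T_inner − Q·ΣR(inner→interface) = 209 − 6120×0.02482

T ≈ 57.2 °C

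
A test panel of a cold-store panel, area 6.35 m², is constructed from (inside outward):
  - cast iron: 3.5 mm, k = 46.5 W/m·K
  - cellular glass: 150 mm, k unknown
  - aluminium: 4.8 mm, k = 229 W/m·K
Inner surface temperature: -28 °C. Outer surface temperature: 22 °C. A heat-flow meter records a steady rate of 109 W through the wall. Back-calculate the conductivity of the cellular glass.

k ≈ 0.0515 W/(m·K)

Thermal resistances in series:
R_cast iron = L/(kA) = 0.0035/(46.5×6.35) = 1.185×10^-5 K/W
R_aluminium = L/(kA) = 0.0048/(229×6.35) = 3.301×10^-6 K/W
Sum of known resistances R_other = 1.515×10^-5 K/W
Total R = ΔT/Q = 50/109 = 0.4587 K/W
R_cellular glass = R_total − R_other = 0.4587 K/W
k = L/(R·A) = 0.15/(0.4587×6.35)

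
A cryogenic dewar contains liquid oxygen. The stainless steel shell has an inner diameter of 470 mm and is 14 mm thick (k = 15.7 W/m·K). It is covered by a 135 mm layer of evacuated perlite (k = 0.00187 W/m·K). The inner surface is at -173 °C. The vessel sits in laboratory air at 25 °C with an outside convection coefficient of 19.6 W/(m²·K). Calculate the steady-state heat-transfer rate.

Q ≈ 3.29 W

For a spherical shell R = (1/r₁ − 1/r₂)/(4πk); film R = 1/(h·4πr²). In series:
R_stainless steel shell = (1/0.235 − 1/0.249)/(4π×15.7) = 0.001213 K/W
R_evacuated perlite = (1/0.249 − 1/0.384)/(4π×0.00187) = 60.08 K/W
R_outer film = 1/(h·4πr_o²) = 1/(19.6×4π×0.384²) = 0.02753 K/W
R_total = 60.11 K/W
Q = ΔT/R_total = 198/60.11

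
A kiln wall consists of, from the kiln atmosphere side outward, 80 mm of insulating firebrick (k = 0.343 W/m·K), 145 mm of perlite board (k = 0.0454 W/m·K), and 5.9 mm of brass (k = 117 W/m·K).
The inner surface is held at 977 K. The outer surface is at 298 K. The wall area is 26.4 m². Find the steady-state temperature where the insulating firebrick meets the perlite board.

Using the resistance-network approach (series):
R_insulating firebrick = L/(kA) = 0.08/(0.343×26.4) = 0.008835 K/W
R_perlite board = L/(kA) = 0.145/(0.0454×26.4) = 0.121 K/W
R_brass = L/(kA) = 0.0059/(117×26.4) = 1.91×10^-6 K/W
R_total = 0.1298 K/W;  Q = ΔT/R_total = 679/0.1298 = 5231 W
T_interface = T_inner − Q·ΣR(inner→interface) = 977 − 5230×0.008835

T ≈ 931 K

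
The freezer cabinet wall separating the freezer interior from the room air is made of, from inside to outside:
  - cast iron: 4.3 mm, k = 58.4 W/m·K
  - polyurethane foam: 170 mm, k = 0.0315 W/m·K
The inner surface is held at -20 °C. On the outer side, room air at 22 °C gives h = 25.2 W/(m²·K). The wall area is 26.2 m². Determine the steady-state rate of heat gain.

Treating each layer as a thermal resistance in series:
R_cast iron = L/(kA) = 0.0043/(58.4×26.2) = 2.81×10^-6 K/W
R_polyurethane foam = L/(kA) = 0.17/(0.0315×26.2) = 0.206 K/W
R_outer film = 1/(h_o·A) = 1/(25.2×26.2) = 0.001515 K/W
R_total = 0.2075 K/W
Q = ΔT / R_total = 42 / 0.2075

Q ≈ 202 W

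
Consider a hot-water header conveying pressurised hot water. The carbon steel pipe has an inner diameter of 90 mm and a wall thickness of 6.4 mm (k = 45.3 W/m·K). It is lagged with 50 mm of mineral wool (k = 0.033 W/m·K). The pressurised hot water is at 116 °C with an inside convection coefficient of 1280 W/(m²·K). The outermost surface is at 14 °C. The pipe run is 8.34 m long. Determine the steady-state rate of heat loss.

Q ≈ 259 W

Per-layer cylindrical resistances, series-summed:
R_inner film = 1/(h_i·2πr₁L) = 1/(1280×2π×0.045×8.34) = 3.313×10^-4 K/W
R_carbon steel pipe wall = ln(51.4/45)/(2π×45.3×8.34) = 5.602×10^-5 K/W
R_mineral wool = ln(101.4/51.4)/(2π×0.033×8.34) = 0.3929 K/W
R_total = 0.3933 K/W
Q = ΔT/R_total = 102/0.3933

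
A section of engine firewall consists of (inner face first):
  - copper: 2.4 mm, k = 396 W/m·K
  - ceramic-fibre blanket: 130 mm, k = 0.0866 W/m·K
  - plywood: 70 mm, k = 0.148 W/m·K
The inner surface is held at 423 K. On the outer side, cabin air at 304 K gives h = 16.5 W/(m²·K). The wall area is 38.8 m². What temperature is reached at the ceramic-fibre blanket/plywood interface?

Series thermal resistances:
R_copper = L/(kA) = 0.0024/(396×38.8) = 1.562×10^-7 K/W
R_ceramic-fibre blanket = L/(kA) = 0.13/(0.0866×38.8) = 0.03869 K/W
R_plywood = L/(kA) = 0.07/(0.148×38.8) = 0.01219 K/W
R_outer film = 1/(h_o·A) = 1/(16.5×38.8) = 0.001562 K/W
R_total = 0.05244 K/W;  Q = ΔT/R_total = 119/0.05244 = 2269 W
T_interface = T_inner − Q·ΣR(inner→interface) = 423 − 2270×0.03869

T ≈ 335 K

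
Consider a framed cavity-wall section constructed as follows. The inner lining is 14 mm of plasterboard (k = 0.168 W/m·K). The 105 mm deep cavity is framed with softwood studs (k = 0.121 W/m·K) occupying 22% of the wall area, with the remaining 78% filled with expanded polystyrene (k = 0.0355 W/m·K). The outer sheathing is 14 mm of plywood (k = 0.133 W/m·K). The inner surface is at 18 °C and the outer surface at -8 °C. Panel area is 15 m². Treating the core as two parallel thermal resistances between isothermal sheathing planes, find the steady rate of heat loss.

Q ≈ 184 W

Sheathing layers in series; stud and cavity paths in parallel between them.
R_inner = 0.014/(0.168×15) = 0.005556 K/W
R_stud  = 0.105/(0.121×0.22×15) = 0.263 K/W
R_cav   = 0.105/(0.0355×0.78×15) = 0.2528 K/W
1/R_core = 1/R_stud + 1/R_cav → R_core = 0.1289 K/W
R_outer = 0.014/(0.133×15) = 0.007018 K/W
R_total = 0.1415 K/W
Q = ΔT/R_total = 26/0.1415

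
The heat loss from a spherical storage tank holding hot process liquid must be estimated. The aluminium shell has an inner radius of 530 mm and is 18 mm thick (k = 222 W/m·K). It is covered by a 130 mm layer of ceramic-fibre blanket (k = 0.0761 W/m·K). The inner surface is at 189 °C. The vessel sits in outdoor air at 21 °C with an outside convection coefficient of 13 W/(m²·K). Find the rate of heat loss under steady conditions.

Spherical conduction: R = (1/r_in − 1/r_out)/(4πk) per layer; series-sum.
R_aluminium shell = (1/0.53 − 1/0.548)/(4π×222) = 2.222×10^-5 K/W
R_ceramic-fibre blanket = (1/0.548 − 1/0.678)/(4π×0.0761) = 0.3659 K/W
R_outer film = 1/(h·4πr_o²) = 1/(13×4π×0.678²) = 0.01332 K/W
R_total = 0.3792 K/W
Q = ΔT/R_total = 168/0.3792

Q ≈ 443 W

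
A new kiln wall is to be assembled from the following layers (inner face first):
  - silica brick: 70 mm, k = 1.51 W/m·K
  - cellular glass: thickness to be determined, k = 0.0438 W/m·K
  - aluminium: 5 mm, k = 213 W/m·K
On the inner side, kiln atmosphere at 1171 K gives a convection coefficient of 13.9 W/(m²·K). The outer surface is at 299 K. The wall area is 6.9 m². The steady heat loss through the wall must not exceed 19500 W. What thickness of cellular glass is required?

L ≈ 8.33 mm

Using the resistance-network approach (series):
R_inner film = 1/(h_i·A) = 1/(13.9×6.9) = 0.01043 K/W
R_silica brick = L/(kA) = 0.07/(1.51×6.9) = 0.006718 K/W
R_aluminium = L/(kA) = 0.005/(213×6.9) = 3.402×10^-6 K/W
Sum of the known resistances R_other = 0.01715 K/W
Required total resistance R_tot = ΔT/Q_allow = 872/19500 = 0.04472 K/W
R_cellular glass = R_tot − R_other = 0.02757 K/W
L = R·k·A = 0.02757×0.0438×6.9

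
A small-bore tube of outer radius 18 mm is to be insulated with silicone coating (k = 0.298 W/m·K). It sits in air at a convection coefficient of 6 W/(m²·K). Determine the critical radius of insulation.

r_cr ≈ 49.7 mm

For a cylinder r_cr = k/h = 0.298/6
r_cr = 49.7 mm; since the bare radius (18 mm) is below r_cr, adding a thin layer of insulation will *increase* heat loss.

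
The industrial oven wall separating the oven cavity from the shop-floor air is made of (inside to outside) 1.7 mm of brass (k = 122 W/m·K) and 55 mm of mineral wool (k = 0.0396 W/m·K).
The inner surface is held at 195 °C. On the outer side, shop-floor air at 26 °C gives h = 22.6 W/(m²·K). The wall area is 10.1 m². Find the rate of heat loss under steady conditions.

Model the wall as resistances in series:
R_brass = L/(kA) = 0.0017/(122×10.1) = 1.38×10^-6 K/W
R_mineral wool = L/(kA) = 0.055/(0.0396×10.1) = 0.1375 K/W
R_outer film = 1/(h_o·A) = 1/(22.6×10.1) = 0.004381 K/W
R_total = 0.1419 K/W
Q = ΔT / R_total = 169 / 0.1419

Q ≈ 1190 W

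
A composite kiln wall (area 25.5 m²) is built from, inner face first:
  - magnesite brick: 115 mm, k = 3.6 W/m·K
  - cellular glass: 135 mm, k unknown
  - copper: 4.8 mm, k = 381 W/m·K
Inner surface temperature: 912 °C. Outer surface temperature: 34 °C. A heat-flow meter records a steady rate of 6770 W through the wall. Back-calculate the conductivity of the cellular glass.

k ≈ 0.0412 W/(m·K)

Thermal resistances in series:
R_magnesite brick = L/(kA) = 0.115/(3.6×25.5) = 0.001253 K/W
R_copper = L/(kA) = 0.0048/(381×25.5) = 4.941×10^-7 K/W
Sum of known resistances R_other = 0.001253 K/W
Total R = ΔT/Q = 878/6770 = 0.1297 K/W
R_cellular glass = R_total − R_other = 0.1284 K/W
k = L/(R·A) = 0.135/(0.1284×25.5)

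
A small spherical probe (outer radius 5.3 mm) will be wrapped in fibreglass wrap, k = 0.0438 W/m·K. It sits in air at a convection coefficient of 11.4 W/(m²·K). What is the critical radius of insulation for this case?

r_cr ≈ 7.68 mm

For a sphere r_cr = 2k/h = 2×0.0438/11.4
r_cr = 7.68 mm; since the bare radius (5.3 mm) is below r_cr, adding a thin layer of insulation will *increase* heat loss.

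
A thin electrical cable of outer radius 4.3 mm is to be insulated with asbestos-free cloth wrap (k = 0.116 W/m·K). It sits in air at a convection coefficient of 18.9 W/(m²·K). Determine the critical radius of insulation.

For a cylinder r_cr = k/h = 0.116/18.9
r_cr = 6.14 mm; since the bare radius (4.3 mm) is below r_cr, adding a thin layer of insulation will *increase* heat loss.

r_cr ≈ 6.14 mm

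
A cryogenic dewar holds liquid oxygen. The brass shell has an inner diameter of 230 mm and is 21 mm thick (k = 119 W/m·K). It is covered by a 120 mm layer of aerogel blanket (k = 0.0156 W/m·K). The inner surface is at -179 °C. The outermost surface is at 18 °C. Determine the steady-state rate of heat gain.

Radial (spherical) resistances in series:
R_brass shell = (1/0.115 − 1/0.136)/(4π×119) = 8.979×10^-4 K/W
R_aerogel blanket = (1/0.136 − 1/0.256)/(4π×0.0156) = 17.58 K/W
R_total = 17.58 K/W
Q = ΔT/R_total = 197/17.58

Q ≈ 11.2 W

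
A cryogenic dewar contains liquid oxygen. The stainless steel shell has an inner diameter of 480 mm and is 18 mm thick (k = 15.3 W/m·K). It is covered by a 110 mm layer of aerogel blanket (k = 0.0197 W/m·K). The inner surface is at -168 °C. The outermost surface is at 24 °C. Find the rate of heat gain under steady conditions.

Each spherical layer contributes R = (1/r_i − 1/r_o)/(4πk):
R_stainless steel shell = (1/0.24 − 1/0.258)/(4π×15.3) = 0.001512 K/W
R_aerogel blanket = (1/0.258 − 1/0.368)/(4π×0.0197) = 4.68 K/W
R_total = 4.682 K/W
Q = ΔT/R_total = 192/4.682

Q ≈ 41 W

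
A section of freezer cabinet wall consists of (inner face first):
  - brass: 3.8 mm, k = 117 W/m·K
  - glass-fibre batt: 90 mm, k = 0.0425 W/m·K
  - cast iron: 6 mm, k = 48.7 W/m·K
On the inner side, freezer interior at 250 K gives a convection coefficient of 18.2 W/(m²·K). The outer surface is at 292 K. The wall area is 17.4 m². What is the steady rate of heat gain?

Model the wall as resistances in series:
R_inner film = 1/(h_i·A) = 1/(18.2×17.4) = 0.003158 K/W
R_brass = L/(kA) = 0.0038/(117×17.4) = 1.867×10^-6 K/W
R_glass-fibre batt = L/(kA) = 0.09/(0.0425×17.4) = 0.1217 K/W
R_cast iron = L/(kA) = 0.006/(48.7×17.4) = 7.081×10^-6 K/W
R_total = 0.1249 K/W
Q = ΔT / R_total = 42 / 0.1249

Q ≈ 336 W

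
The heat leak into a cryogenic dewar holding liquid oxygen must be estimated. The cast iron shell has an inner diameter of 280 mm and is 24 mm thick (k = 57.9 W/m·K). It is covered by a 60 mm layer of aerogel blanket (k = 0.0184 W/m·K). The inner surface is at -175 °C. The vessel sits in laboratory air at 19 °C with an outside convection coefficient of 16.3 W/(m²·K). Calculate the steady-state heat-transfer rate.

Each spherical layer contributes R = (1/r_i − 1/r_o)/(4πk):
R_cast iron shell = (1/0.14 − 1/0.164)/(4π×57.9) = 0.001437 K/W
R_aerogel blanket = (1/0.164 − 1/0.224)/(4π×0.0184) = 7.064 K/W
R_outer film = 1/(h·4πr_o²) = 1/(16.3×4π×0.224²) = 0.0973 K/W
R_total = 7.162 K/W
Q = ΔT/R_total = 194/7.162

Q ≈ 27.1 W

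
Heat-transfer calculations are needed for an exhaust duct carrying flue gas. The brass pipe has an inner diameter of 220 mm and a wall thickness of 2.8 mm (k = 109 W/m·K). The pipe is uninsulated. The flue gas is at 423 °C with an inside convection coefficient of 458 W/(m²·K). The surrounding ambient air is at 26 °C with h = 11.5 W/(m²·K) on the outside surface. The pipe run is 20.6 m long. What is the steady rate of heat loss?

Cylindrical conduction, so R = ln(r₂/r₁)/(2πkL) per layer, in series:
R_inner film = 1/(h_i·2πr₁L) = 1/(458×2π×0.11×20.6) = 1.534×10^-4 K/W
R_brass pipe wall = ln(112.8/110)/(2π×109×20.6) = 1.782×10^-6 K/W
R_outer film = 1/(h_o·2πr_oL) = 1/(11.5×2π×0.1128×20.6) = 0.005956 K/W
R_total = 0.006111 K/W
Q = ΔT/R_total = 397/0.006111

Q ≈ 65000 W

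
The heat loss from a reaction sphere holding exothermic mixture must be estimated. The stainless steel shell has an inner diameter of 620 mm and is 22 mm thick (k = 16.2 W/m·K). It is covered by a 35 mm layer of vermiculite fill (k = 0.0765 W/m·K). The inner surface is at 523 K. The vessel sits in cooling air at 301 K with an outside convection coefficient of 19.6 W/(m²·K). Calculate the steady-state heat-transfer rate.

Q ≈ 673 W

Radial (spherical) resistances in series:
R_stainless steel shell = (1/0.31 − 1/0.332)/(4π×16.2) = 0.00105 K/W
R_vermiculite fill = (1/0.332 − 1/0.367)/(4π×0.0765) = 0.2988 K/W
R_outer film = 1/(h·4πr_o²) = 1/(19.6×4π×0.367²) = 0.03014 K/W
R_total = 0.33 K/W
Q = ΔT/R_total = 222/0.33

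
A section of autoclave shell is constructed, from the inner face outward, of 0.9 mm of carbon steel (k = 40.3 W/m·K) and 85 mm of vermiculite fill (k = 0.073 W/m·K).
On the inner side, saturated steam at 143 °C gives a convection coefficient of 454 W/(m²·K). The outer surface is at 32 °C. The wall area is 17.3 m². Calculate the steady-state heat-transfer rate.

Q ≈ 1650 W

Treating each layer as a thermal resistance in series:
R_inner film = 1/(h_i·A) = 1/(454×17.3) = 1.273×10^-4 K/W
R_carbon steel = L/(kA) = 0.0009/(40.3×17.3) = 1.291×10^-6 K/W
R_vermiculite fill = L/(kA) = 0.085/(0.073×17.3) = 0.06731 K/W
R_total = 0.06743 K/W
Q = ΔT / R_total = 111 / 0.06743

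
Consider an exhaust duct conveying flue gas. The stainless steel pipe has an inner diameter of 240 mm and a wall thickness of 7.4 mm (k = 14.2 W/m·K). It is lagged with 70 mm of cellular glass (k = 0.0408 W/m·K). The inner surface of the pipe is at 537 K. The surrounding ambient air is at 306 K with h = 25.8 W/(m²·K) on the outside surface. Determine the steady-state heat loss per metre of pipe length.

Per-layer cylindrical resistances, series-summed:
R_stainless steel pipe wall = ln(127.4/120)/(2π×14.2×1) = 6.707×10^-4 K/W
R_cellular glass = ln(197.4/127.4)/(2π×0.0408×1) = 1.708 K/W
R_outer film = 1/(h_o·2πr_oL) = 1/(25.8×2π×0.1974×1) = 0.03125 K/W
R_total = 1.74 K/W
Q = ΔT/R_total = 231/1.74

q′ ≈ 133 W/m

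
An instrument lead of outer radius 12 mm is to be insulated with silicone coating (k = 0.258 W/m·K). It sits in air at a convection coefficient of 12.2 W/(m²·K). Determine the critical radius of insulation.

r_cr ≈ 21.1 mm

For a cylinder r_cr = k/h = 0.258/12.2
r_cr = 21.1 mm; since the bare radius (12 mm) is below r_cr, adding a thin layer of insulation will *increase* heat loss.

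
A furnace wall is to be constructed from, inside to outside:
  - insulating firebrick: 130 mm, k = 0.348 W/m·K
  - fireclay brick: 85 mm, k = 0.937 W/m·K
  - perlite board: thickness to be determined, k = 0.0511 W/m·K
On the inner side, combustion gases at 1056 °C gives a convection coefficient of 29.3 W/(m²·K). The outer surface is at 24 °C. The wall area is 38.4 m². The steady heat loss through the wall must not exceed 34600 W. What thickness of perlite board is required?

L ≈ 33.1 mm

Using the resistance-network approach (series):
R_inner film = 1/(h_i·A) = 1/(29.3×38.4) = 8.888×10^-4 K/W
R_insulating firebrick = L/(kA) = 0.13/(0.348×38.4) = 0.009728 K/W
R_fireclay brick = L/(kA) = 0.085/(0.937×38.4) = 0.002362 K/W
Sum of the known resistances R_other = 0.01298 K/W
Required total resistance R_tot = ΔT/Q_allow = 1032/34600 = 0.02983 K/W
R_perlite board = R_tot − R_other = 0.01685 K/W
L = R·k·A = 0.01685×0.0511×38.4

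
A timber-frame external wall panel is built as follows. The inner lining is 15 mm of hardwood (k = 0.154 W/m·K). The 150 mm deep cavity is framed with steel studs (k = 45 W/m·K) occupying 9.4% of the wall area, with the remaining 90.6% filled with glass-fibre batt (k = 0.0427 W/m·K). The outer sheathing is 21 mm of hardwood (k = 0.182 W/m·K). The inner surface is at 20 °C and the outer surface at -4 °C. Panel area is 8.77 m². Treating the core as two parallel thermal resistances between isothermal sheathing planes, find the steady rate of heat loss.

Sheathing layers in series; stud and cavity paths in parallel between them.
R_inner = 0.015/(0.154×8.77) = 0.01111 K/W
R_stud  = 0.15/(45×0.094×8.77) = 0.004043 K/W
R_cav   = 0.15/(0.0427×0.906×8.77) = 0.4421 K/W
1/R_core = 1/R_stud + 1/R_cav → R_core = 0.004007 K/W
R_outer = 0.021/(0.182×8.77) = 0.01316 K/W
R_total = 0.02827 K/W
Q = ΔT/R_total = 24/0.02827

Q ≈ 849 W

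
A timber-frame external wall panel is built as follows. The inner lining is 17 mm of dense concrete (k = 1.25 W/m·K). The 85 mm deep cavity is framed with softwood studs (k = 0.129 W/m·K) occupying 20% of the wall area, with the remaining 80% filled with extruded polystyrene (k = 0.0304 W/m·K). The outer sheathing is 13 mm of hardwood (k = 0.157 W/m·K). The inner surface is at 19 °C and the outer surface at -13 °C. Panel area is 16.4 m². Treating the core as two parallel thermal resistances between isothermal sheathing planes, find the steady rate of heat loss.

Q ≈ 293 W

Sheathing layers in series; stud and cavity paths in parallel between them.
R_inner = 0.017/(1.25×16.4) = 8.293×10^-4 K/W
R_stud  = 0.085/(0.129×0.2×16.4) = 0.2009 K/W
R_cav   = 0.085/(0.0304×0.8×16.4) = 0.2131 K/W
1/R_core = 1/R_stud + 1/R_cav → R_core = 0.1034 K/W
R_outer = 0.013/(0.157×16.4) = 0.005049 K/W
R_total = 0.1093 K/W
Q = ΔT/R_total = 32/0.1093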